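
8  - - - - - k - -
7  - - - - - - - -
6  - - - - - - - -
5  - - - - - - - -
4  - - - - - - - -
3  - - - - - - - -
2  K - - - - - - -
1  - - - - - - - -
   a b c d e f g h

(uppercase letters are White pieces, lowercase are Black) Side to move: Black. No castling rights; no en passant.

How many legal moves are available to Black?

Black to move; king on f8.
In check: no.
Legal moves: Kg8, Ke8, Kg7, Kf7, Ke7.
Count: 5.

5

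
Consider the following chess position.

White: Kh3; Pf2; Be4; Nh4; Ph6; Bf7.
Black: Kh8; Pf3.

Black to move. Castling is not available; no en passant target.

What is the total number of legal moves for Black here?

0

Black to move; king on h8.
In check: no.
Legal moves: none.
Count: 0.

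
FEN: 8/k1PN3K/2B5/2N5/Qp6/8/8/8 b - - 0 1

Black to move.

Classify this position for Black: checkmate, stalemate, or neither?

Black to move; black king on a7.
In check: yes, from the white queen on a4.
King squares — a6: attacked by Qa4; b6: attacked by Nd7; b7: attacked by Nc5; a8: attacked by Qa4; b8: attacked by Pc7.
Legal moves for Black: none.
In check with no legal moves → checkmate.

checkmate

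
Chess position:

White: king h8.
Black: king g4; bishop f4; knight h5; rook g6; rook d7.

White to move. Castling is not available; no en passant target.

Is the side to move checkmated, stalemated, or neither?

White to move; white king on h8.
In check: no.
King squares — g7: attacked by Nh5; h7: attacked by Rd7; g8: attacked by Rg6.
Legal moves for White: none.
Not in check and no legal moves → stalemate.

stalemate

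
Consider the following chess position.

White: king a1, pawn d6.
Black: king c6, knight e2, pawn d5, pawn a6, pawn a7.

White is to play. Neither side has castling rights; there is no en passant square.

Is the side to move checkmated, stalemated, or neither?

neither

White to move; white king on a1.
In check: no.
Legal moves for White: Kb2, Ka2, Kb1, d7.
White has 4 legal moves and is not in check → neither.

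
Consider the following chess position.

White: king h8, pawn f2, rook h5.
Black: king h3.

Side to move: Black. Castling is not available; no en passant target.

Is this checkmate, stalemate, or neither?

neither

Black to move; black king on h3.
In check: yes, from the white rook on h5.
King squares — g2: available; h2: attacked by Rh5; g3: attacked by Pf2; g4: available; h4: attacked by Rh5.
Legal moves for Black: Kg4, Kg2.
Black is in check but has 2 legal moves → neither.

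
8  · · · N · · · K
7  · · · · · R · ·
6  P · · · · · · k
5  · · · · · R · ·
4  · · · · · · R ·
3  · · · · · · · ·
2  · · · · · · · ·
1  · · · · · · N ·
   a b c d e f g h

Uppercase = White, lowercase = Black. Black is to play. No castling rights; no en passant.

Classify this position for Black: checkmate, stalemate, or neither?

stalemate

Black to move; black king on h6.
In check: no.
King squares — g5: attacked by Rg4; h5: attacked by Rf5; g6: attacked by Rg4; g7: attacked by Rg4; h7: attacked by Rf7.
Legal moves for Black: none.
Not in check and no legal moves → stalemate.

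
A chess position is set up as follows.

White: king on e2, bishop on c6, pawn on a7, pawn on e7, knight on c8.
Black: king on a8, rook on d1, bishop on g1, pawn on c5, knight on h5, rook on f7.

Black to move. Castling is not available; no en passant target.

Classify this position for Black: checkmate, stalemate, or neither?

Black to move; black king on a8.
In check: yes, from the white bishop on c6.
King squares — a7: attacked by Nc8; b7: attacked by Bc6; b8: attacked by Pa7.
Legal moves for Black: none.
In check with no legal moves → checkmate.

checkmate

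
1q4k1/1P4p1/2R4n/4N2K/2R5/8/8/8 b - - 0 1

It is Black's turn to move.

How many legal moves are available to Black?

18

Black to move; king on g8.
In check: no.
Legal moves: Kh8, Kf8, Kh7, Qf8, Qe8+, Qd8, Qc8, Qa8, Qc7, Qxb7, Qa7, Qd6, Qxe5+, Nf7, Nf5, Ng4, g6+, g5.
Count: 18.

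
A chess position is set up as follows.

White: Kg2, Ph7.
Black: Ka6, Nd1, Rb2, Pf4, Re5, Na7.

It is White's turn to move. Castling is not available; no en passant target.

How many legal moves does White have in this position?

5

White to move; king on g2.
In check: yes, from the black rook on b2.
Legal moves: Kh3, Kf3, Kh1, Kg1, Kf1.
Count: 5.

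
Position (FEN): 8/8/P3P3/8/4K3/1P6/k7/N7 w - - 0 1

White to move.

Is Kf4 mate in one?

After Kf4: black king on a2; in check: no.
Black is not in check, so this cannot be checkmate.

no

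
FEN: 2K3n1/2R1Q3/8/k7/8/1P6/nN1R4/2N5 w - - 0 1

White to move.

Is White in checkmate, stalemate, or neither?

White to move; white king on c8.
In check: no.
Legal moves for White include: Kd8, Kb8, Kd7, Kb7, Qf8, Qe8, Qd8, Qh7, Qg7, Qf7, Qd7, Qf6, Qe6, Qd6, Qg5+, Qe5+, Qc5+, Qh4, ... (list truncated; more exist).
White has legal moves and is not in check → neither.

neither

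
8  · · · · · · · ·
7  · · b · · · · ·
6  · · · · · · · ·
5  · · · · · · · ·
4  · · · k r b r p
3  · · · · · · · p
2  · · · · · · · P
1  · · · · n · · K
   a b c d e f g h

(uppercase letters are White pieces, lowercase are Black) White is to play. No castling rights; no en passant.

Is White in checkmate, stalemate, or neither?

White to move; white king on h1.
In check: no.
King squares — g1: attacked by Rg4; g2: attacked by Ne1; h2: own pawn.
Legal moves for White: none.
Not in check and no legal moves → stalemate.

stalemate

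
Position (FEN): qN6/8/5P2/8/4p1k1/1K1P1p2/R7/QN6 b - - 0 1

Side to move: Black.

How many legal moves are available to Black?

20

Black to move; king on g4.
In check: no.
Legal moves: Qxb8+, Qb7+, Qa7, Qc6, Qa6, Qd5+, Qa5, Qa4+, Qa3+, Qxa2+, Kh5, Kg5, Kf5, Kh4, Kf4, Kh3, Kg3, exd3, e3, f2.
Count: 20.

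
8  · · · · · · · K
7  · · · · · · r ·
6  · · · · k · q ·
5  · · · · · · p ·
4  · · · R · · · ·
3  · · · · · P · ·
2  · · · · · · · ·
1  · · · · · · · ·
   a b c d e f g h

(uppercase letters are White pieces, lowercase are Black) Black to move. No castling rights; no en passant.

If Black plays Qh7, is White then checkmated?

yes

After Qh7: white king on h8; in check: yes, from the black queen on h7.
King squares — g7: attacked by Qh7; h7: attacked by Rg7; g8: attacked by Rg7.
White has no legal moves → checkmate.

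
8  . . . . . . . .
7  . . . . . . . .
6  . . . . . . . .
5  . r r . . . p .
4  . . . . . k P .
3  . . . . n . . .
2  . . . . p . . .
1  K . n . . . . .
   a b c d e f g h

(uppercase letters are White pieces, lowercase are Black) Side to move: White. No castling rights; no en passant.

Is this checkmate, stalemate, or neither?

White to move; white king on a1.
In check: no.
King squares — b1: attacked by Rb5; a2: attacked by Nc1; b2: attacked by Rb5.
Legal moves for White: none.
Not in check and no legal moves → stalemate.

stalemate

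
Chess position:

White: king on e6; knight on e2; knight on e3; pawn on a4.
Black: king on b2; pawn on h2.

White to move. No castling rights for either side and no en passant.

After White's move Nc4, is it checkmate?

no

After Nc4: black king on b2; in check: yes, from the white knight on c4.
Black has 5 legal replies: Kb3, Kc2, Ka2, Kb1, Ka1.
In check but a legal move exists → not checkmate.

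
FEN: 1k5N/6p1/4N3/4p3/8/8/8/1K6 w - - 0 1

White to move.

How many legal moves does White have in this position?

White to move; king on b1.
In check: no.
Legal moves: Nf7, Ng6, Nf8, Nd8, Nxg7, Nc7, Ng5, Nc5, Nf4, Nd4, Kc2, Kb2, Ka2, Kc1, Ka1.
Count: 15.

15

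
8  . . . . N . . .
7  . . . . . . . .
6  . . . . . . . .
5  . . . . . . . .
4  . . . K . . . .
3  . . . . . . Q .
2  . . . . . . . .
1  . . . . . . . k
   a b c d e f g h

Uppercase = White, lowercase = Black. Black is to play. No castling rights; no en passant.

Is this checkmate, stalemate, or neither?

stalemate

Black to move; black king on h1.
In check: no.
King squares — g1: attacked by Qg3; g2: attacked by Qg3; h2: attacked by Qg3.
Legal moves for Black: none.
Not in check and no legal moves → stalemate.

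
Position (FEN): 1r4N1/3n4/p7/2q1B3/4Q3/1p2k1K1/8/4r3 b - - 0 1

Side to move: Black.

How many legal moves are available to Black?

Black to move; king on e3.
In check: yes, from the white queen on e4.
Legal moves: Kxe4, Kd2.
Count: 2.

2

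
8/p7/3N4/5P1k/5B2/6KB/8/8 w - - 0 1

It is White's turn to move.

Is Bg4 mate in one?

yes

After Bg4: black king on h5; in check: yes, from the white bishop on g4.
King squares — g4: attacked by Kg3; h4: attacked by Kg3; g5: attacked by Bf4; g6: attacked by Pf5; h6: attacked by Bf4.
Black has no legal moves → checkmate.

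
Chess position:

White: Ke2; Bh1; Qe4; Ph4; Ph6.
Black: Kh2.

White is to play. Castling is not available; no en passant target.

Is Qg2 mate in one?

yes

After Qg2: black king on h2; in check: yes, from the white queen on g2.
King squares — g1: attacked by Qg2; h1: attacked by Qg2; g2: attacked by Bh1; g3: attacked by Qg2; h3: attacked by Qg2.
Black has no legal moves → checkmate.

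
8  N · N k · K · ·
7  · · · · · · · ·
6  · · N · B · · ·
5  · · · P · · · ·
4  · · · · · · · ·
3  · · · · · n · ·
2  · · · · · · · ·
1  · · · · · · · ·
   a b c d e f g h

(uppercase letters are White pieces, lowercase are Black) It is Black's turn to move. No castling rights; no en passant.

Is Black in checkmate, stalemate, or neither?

checkmate

Black to move; black king on d8.
In check: yes, from the white knight on c6.
King squares — c7: attacked by Na8; d7: attacked by Be6; e7: attacked by Nc6; c8: attacked by Be6; e8: attacked by Kf8.
Legal moves for Black: none.
In check with no legal moves → checkmate.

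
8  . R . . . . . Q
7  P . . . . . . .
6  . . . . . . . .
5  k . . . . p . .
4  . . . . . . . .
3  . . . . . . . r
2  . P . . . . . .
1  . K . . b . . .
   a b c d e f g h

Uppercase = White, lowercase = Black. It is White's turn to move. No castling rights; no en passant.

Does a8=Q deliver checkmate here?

yes

After a8=Q: black king on a5; in check: yes, from the white queen on a8.
King squares — a4: attacked by Qa8; b4: attacked by Rb8; b5: attacked by Rb8; a6: attacked by Qa8; b6: attacked by Rb8.
Black has no legal moves → checkmate.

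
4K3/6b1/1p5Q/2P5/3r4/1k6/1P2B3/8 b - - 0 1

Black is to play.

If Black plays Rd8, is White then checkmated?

no

After Rd8: white king on e8; in check: yes, from the black rook on d8.
White has 3 legal replies: Kxd8, Kf7, Ke7.
In check but a legal move exists → not checkmate.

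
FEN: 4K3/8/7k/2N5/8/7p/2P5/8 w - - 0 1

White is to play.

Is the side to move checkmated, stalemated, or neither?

neither

White to move; white king on e8.
In check: no.
Legal moves for White: Kf8, Kd8, Kf7, Ke7, Kd7, Nd7, Nb7, Ne6, Na6, Ne4, Na4, Nd3, Nb3, c3, c4.
White has 15 legal moves and is not in check → neither.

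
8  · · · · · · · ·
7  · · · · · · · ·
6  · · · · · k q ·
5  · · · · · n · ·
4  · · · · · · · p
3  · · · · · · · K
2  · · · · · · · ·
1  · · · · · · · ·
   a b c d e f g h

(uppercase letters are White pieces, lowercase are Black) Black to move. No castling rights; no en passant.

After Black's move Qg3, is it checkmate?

After Qg3: white king on h3; in check: yes, from the black queen on g3.
King squares — g2: attacked by Qg3; h2: attacked by Qg3; g3: attacked by Ph4; g4: attacked by Qg3; h4: attacked by Qg3.
White has no legal moves → checkmate.

yes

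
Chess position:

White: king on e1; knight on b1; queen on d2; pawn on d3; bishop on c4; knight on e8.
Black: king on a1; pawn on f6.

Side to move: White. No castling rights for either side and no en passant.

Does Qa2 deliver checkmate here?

After Qa2: black king on a1; in check: yes, from the white queen on a2.
King squares — b1: attacked by Qa2; a2: attacked by Bc4; b2: attacked by Qa2.
Black has no legal moves → checkmate.

yes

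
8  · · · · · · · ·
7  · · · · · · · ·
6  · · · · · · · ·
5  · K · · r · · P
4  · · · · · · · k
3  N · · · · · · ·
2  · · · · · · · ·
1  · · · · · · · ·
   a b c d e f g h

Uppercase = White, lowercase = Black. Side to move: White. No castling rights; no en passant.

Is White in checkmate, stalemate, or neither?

neither

White to move; white king on b5.
In check: yes, from the black rook on e5.
King squares — a4: available; b4: available; c4: available; a5: attacked by Re5; c5: attacked by Re5; a6: available; b6: available; c6: available.
Legal moves for White: Kc6, Kb6, Ka6, Kc4, Kb4, Ka4.
White is in check but has 6 legal moves → neither.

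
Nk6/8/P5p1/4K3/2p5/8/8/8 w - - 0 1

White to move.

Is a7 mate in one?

no

After a7: black king on b8; in check: yes, from the white pawn on a7.
Black has 4 legal replies: Kc8, Kxa8, Kb7, Kxa7.
In check but a legal move exists → not checkmate.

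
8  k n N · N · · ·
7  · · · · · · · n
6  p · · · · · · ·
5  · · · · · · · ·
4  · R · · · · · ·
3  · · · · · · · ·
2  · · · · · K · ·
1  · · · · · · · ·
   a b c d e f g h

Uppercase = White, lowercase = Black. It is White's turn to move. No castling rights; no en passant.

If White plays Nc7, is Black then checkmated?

yes

After Nc7: black king on a8; in check: yes, from the white knight on c7.
King squares — a7: attacked by Nc8; b7: attacked by Rb4; b8: own knight.
Black has no legal moves → checkmate.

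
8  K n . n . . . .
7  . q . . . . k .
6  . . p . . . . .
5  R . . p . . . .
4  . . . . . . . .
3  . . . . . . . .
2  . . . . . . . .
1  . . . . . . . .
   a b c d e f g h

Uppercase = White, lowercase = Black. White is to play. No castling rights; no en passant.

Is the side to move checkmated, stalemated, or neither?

White to move; white king on a8.
In check: yes, from the black queen on b7.
King squares — a7: attacked by Qb7; b7: attacked by Nd8; b8: attacked by Qb7.
Legal moves for White: none.
In check with no legal moves → checkmate.

checkmate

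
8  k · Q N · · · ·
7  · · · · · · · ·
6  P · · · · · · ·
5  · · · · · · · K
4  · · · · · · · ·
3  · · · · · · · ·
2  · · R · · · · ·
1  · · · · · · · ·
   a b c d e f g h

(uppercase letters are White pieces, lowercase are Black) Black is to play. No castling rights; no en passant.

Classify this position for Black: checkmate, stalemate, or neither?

Black to move; black king on a8.
In check: yes, from the white queen on c8.
King squares — a7: available; b7: attacked by Pa6; b8: attacked by Qc8.
Legal moves for Black: Ka7.
Black is in check but has 1 legal move → neither.

neither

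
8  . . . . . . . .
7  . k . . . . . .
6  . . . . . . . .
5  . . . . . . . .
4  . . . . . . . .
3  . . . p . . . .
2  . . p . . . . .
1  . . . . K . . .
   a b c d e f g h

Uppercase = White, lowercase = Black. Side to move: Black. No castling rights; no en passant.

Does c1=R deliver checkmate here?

no

After c1=R: white king on e1; in check: yes, from the black rook on c1.
White has 2 legal replies: Kf2, Kd2.
In check but a legal move exists → not checkmate.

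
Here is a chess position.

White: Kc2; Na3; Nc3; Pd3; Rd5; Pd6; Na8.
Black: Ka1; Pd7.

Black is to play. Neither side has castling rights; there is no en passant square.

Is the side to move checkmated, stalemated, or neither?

stalemate

Black to move; black king on a1.
In check: no.
King squares — b1: attacked by Kc2; a2: attacked by Nc3; b2: attacked by Kc2.
Legal moves for Black: none.
Not in check and no legal moves → stalemate.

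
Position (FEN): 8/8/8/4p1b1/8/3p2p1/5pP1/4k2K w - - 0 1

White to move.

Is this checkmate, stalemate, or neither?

stalemate

White to move; white king on h1.
In check: no.
King squares — g1: attacked by Pf2; g2: own pawn; h2: attacked by Pg3.
Legal moves for White: none.
Not in check and no legal moves → stalemate.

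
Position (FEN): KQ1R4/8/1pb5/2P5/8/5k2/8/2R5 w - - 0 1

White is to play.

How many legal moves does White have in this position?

2

White to move; king on a8.
In check: yes, from the black bishop on c6.
Legal moves: Ka7, Qb7.
Count: 2.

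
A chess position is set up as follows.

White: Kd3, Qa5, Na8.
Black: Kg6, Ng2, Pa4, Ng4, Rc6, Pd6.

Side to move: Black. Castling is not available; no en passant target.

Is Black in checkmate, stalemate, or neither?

Black to move; black king on g6.
In check: no.
Legal moves for Black include: Kh7, Kg7, Kf7, Kh6, Kf6, Rc8, Rc7, Rb6, Ra6, Rc5, Rc4, Rc3+, Rc2, Rc1, Nh6, Nf6, Ne5+, N4e3, ... (list truncated; more exist).
Black has legal moves and is not in check → neither.

neither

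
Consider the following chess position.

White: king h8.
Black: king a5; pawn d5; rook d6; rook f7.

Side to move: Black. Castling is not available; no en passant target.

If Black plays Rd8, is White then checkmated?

yes

After Rd8: white king on h8; in check: yes, from the black rook on d8.
King squares — g7: attacked by Rf7; h7: attacked by Rf7; g8: attacked by Rd8.
White has no legal moves → checkmate.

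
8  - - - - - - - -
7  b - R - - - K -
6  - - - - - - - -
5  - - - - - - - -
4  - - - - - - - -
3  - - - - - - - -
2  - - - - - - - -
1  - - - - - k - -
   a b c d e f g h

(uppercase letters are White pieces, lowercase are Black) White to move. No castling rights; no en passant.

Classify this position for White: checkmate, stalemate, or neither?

neither

White to move; white king on g7.
In check: no.
Legal moves for White include: Kh8, Kg8, Kf8, Kh7, Kf7, Kh6, Kg6, Kf6, Rc8, Rf7+, Re7, Rd7, Rb7, Rxa7, Rc6, Rc5, Rc4, Rc3, ... (list truncated; more exist).
White has legal moves and is not in check → neither.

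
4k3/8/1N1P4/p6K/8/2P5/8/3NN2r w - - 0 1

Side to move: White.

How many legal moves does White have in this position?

White to move; king on h5.
In check: yes, from the black rook on h1.
Legal moves: Kg6, Kg5, Kg4.
Count: 3.

3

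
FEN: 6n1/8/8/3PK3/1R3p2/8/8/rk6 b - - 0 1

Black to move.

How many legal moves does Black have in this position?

3

Black to move; king on b1.
In check: yes, from the white rook on b4.
Legal moves: Kc2, Ka2, Kc1.
Count: 3.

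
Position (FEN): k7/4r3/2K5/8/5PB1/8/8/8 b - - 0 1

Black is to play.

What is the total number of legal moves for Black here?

Black to move; king on a8.
In check: no.
Legal moves: Kb8, Ka7, Re8, Rh7, Rg7, Rf7, Rd7, Rc7+, Rb7, Ra7, Re6+, Re5, Re4, Re3, Re2, Re1.
Count: 16.

16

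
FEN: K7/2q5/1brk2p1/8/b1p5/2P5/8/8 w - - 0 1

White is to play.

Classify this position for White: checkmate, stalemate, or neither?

stalemate

White to move; white king on a8.
In check: no.
King squares — a7: attacked by Bb6; b7: attacked by Qc7; b8: attacked by Qc7.
Legal moves for White: none.
Not in check and no legal moves → stalemate.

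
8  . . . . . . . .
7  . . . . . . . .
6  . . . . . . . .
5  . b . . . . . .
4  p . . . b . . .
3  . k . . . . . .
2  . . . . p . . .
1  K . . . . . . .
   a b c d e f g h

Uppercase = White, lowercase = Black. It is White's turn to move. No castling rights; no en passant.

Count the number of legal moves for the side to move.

0

White to move; king on a1.
In check: no.
Legal moves: none.
Count: 0.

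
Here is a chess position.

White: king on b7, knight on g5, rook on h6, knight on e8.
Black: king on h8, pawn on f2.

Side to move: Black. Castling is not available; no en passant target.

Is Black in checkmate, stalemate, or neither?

Black to move; black king on h8.
In check: yes, from the white rook on h6.
Legal moves for Black: Kg8.
Black is in check but has 1 legal move → neither.

neither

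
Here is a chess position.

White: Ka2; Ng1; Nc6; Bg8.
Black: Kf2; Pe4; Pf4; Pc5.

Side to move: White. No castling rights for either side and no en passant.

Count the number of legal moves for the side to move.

22

White to move; king on a2.
In check: no.
Legal moves: Bh7, Bf7, Be6, Bd5, Bc4, Bb3, Nd8, Nb8, Ne7, Na7, Ne5, Na5, Nd4, Nb4, Kb3, Ka3, Kb2, Kb1, Ka1, Nh3+, Nf3, Ne2.
Count: 22.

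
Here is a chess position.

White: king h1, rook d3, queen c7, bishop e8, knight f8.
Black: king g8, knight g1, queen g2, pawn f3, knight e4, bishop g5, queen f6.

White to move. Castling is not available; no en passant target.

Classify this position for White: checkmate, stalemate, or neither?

checkmate

White to move; white king on h1.
In check: yes, from the black queen on g2.
King squares — g1: attacked by Qg2; g2: attacked by Pf3; h2: attacked by Qg2.
Legal moves for White: none.
In check with no legal moves → checkmate.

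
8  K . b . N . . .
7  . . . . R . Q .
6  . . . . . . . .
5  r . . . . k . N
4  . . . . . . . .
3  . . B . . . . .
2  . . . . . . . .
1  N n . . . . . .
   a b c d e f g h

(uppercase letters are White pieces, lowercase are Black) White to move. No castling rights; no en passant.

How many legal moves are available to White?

White to move; king on a8.
In check: yes, from the black rook on a5.
Legal moves: Kb8, Ra7, Bxa5.
Count: 3.

3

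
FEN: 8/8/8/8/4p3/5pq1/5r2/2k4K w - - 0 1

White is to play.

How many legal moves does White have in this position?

White to move; king on h1.
In check: no.
Legal moves: none.
Count: 0.

0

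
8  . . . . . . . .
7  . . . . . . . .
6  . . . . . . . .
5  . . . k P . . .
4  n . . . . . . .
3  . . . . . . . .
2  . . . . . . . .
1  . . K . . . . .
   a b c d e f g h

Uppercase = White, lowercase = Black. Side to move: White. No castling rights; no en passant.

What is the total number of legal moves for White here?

White to move; king on c1.
In check: no.
Legal moves: Kd2, Kc2, Kd1, Kb1, e6.
Count: 5.

5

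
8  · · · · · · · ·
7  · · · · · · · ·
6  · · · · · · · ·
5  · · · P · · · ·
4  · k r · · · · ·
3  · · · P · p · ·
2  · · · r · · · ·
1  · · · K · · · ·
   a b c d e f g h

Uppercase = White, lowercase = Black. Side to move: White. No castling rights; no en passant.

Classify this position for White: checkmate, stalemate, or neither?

neither

White to move; white king on d1.
In check: yes, from the black rook on d2.
King squares — c1: attacked by Rc4; e1: available; c2: attacked by Rd2; d2: available; e2: attacked by Rd2.
Legal moves for White: Kxd2, Ke1.
White is in check but has 2 legal moves → neither.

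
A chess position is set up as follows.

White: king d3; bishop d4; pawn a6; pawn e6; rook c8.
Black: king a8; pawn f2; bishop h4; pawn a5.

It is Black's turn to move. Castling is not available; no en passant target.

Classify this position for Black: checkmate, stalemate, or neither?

Black to move; black king on a8.
In check: yes, from the white rook on c8.
King squares — a7: attacked by Bd4; b7: attacked by Pa6; b8: attacked by Rc8.
Legal moves for Black: none.
In check with no legal moves → checkmate.

checkmate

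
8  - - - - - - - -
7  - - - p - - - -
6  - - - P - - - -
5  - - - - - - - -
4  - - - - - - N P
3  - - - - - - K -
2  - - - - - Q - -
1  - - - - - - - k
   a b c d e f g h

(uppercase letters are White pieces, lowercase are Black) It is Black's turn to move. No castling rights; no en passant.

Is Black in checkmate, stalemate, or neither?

Black to move; black king on h1.
In check: no.
King squares — g1: attacked by Qf2; g2: attacked by Qf2; h2: attacked by Qf2.
Legal moves for Black: none.
Not in check and no legal moves → stalemate.

stalemate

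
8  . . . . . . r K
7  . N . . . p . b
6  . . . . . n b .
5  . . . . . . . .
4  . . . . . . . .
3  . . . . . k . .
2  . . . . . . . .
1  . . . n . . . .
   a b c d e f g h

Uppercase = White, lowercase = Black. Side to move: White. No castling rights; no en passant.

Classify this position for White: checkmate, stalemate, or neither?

White to move; white king on h8.
In check: yes, from the black rook on g8.
King squares — g7: attacked by Rg8; h7: attacked by Nf6; g8: attacked by Nf6.
Legal moves for White: none.
In check with no legal moves → checkmate.

checkmate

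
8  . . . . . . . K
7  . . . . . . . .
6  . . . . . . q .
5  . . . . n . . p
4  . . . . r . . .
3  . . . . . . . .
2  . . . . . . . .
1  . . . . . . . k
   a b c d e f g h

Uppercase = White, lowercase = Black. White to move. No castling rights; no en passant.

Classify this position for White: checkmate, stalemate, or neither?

stalemate

White to move; white king on h8.
In check: no.
King squares — g7: attacked by Qg6; h7: attacked by Qg6; g8: attacked by Qg6.
Legal moves for White: none.
Not in check and no legal moves → stalemate.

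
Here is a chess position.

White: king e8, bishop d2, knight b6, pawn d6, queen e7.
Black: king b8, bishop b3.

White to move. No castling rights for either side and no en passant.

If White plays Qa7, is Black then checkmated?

After Qa7: black king on b8; in check: yes, from the white queen on a7.
Black has 1 legal reply: Kxa7.
In check but a legal move exists → not checkmate.

no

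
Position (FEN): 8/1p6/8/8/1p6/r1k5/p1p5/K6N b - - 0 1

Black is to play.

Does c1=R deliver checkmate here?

yes

After c1=R: white king on a1; in check: yes, from the black rook on c1.
King squares — b1: attacked by Rc1; a2: attacked by Ra3; b2: attacked by Kc3.
White has no legal moves → checkmate.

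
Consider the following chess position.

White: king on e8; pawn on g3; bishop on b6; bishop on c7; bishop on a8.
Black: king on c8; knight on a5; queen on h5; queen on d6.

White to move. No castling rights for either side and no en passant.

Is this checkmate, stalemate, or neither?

White to move; white king on e8.
In check: yes, from the black queen on h5.
King squares — d7: attacked by Qd6; e7: attacked by Qd6; f7: attacked by Qh5; d8: attacked by Qd6; f8: attacked by Qd6.
Legal moves for White: none.
In check with no legal moves → checkmate.

checkmate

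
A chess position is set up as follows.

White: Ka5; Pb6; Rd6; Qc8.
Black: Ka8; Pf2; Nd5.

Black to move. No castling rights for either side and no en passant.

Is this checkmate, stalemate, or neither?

Black to move; black king on a8.
In check: yes, from the white queen on c8.
King squares — a7: attacked by Pb6; b7: attacked by Qc8; b8: attacked by Qc8.
Legal moves for Black: none.
In check with no legal moves → checkmate.

checkmate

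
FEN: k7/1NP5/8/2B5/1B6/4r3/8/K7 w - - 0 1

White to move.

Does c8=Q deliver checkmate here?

After c8=Q: black king on a8; in check: yes, from the white queen on c8.
King squares — a7: attacked by Bc5; b7: attacked by Qc8; b8: attacked by Qc8.
Black has no legal moves → checkmate.

yes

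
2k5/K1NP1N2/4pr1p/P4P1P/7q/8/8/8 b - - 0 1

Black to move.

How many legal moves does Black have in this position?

Black to move; king on c8.
In check: yes, from the white pawn on d7.
Legal moves: Kxd7, Kxc7.
Count: 2.

2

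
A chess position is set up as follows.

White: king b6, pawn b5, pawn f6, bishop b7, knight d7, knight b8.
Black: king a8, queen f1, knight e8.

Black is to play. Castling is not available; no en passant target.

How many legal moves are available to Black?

0

Black to move; king on a8.
In check: yes, from the white bishop on b7.
Legal moves: none.
Count: 0.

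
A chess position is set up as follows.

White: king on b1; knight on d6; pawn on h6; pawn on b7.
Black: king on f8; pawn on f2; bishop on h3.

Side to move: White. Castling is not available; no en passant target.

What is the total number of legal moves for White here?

17

White to move; king on b1.
In check: no.
Legal moves: Ne8, Nc8, Nf7, Nf5, Nb5, Ne4, Nc4, Kc2, Kb2, Ka2, Kc1, Ka1, b8=Q+, b8=R+, b8=B, b8=N, h7.
Count: 17.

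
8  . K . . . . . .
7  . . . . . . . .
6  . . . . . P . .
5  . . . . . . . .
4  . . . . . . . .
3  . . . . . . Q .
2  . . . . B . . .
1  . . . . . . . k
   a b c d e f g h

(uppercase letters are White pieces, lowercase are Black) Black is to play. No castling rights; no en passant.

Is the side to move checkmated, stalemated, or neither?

stalemate

Black to move; black king on h1.
In check: no.
King squares — g1: attacked by Qg3; g2: attacked by Qg3; h2: attacked by Qg3.
Legal moves for Black: none.
Not in check and no legal moves → stalemate.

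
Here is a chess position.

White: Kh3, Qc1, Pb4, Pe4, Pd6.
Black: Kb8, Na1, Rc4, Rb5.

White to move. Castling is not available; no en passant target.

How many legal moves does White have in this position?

24

White to move; king on h3.
In check: no.
Legal moves: Kh4, Kg4, Kg3, Kh2, Kg2, Qh6, Qg5, Qf4, Qxc4, Qe3, Qc3, Qa3, Qd2, Qc2, Qb2, Qh1, Qg1, Qf1, Qe1, Qd1, Qb1, Qxa1, d7, e5.
Count: 24.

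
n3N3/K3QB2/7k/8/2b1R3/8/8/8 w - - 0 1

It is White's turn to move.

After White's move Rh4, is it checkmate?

After Rh4: black king on h6; in check: yes, from the white rook on h4.
King squares — g5: attacked by Qe7; h5: attacked by Rh4; g6: attacked by Bf7; g7: attacked by Ne8; h7: attacked by Rh4.
Black has no legal moves → checkmate.

yes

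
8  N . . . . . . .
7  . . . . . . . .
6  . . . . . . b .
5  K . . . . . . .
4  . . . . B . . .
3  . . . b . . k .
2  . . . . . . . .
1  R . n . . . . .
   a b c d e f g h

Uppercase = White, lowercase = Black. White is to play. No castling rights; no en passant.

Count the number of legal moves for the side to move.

19

White to move; king on a5.
In check: no.
Legal moves: Nc7, Nb6, Kb6, Kb4, Ka4, Bb7, Bxg6, Bc6, Bf5, Bd5, Bf3, Bxd3, Bg2, Bh1, Ra4, Ra3, Ra2, Rxc1, Rb1.
Count: 19.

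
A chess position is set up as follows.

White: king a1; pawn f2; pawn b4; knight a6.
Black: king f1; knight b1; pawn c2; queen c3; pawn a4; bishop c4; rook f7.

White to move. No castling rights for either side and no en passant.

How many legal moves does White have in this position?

0

White to move; king on a1.
In check: yes, from the black queen on c3.
Legal moves: none.
Count: 0.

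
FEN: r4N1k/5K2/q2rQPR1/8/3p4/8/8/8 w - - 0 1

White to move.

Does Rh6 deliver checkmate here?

yes

After Rh6: black king on h8; in check: yes, from the white rook on h6.
King squares — g7: attacked by Pf6; h7: attacked by Rh6; g8: attacked by Kf7.
Black has no legal moves → checkmate.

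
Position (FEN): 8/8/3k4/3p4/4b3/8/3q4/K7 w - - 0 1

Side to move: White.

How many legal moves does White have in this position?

White to move; king on a1.
In check: no.
Legal moves: none.
Count: 0.

0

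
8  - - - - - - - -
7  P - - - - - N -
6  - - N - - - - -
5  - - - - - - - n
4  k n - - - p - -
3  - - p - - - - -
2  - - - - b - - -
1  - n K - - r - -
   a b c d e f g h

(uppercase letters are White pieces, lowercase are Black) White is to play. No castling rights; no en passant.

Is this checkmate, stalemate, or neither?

White to move; white king on c1.
In check: yes, from the black rook on f1.
King squares — b1: attacked by Rf1; d1: attacked by Rf1; b2: attacked by Pc3; c2: attacked by Nb4; d2: attacked by Nb1.
Legal moves for White: none.
In check with no legal moves → checkmate.

checkmate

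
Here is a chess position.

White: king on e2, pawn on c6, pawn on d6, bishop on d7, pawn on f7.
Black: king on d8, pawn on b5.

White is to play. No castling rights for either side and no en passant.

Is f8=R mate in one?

yes

After f8=R: black king on d8; in check: yes, from the white rook on f8.
King squares — c7: attacked by Pd6; d7: attacked by Pc6; e7: attacked by Pd6; c8: attacked by Bd7; e8: attacked by Bd7.
Black has no legal moves → checkmate.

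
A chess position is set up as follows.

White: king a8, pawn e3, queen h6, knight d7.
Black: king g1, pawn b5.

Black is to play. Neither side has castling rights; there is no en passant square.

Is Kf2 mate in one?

After Kf2: white king on a8; in check: no.
White is not in check, so this cannot be checkmate.

no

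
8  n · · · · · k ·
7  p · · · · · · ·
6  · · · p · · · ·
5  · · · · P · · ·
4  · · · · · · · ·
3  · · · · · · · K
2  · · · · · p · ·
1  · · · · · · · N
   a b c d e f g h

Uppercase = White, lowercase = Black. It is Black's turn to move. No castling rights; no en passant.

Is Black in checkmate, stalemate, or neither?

Black to move; black king on g8.
In check: no.
Legal moves for Black: Kh8, Kf8, Kh7, Kg7, Kf7, Nc7, Nb6, dxe5, a6, d5, f1=Q+, f1=R, f1=B+, f1=N, a5.
Black has 15 legal moves and is not in check → neither.

neither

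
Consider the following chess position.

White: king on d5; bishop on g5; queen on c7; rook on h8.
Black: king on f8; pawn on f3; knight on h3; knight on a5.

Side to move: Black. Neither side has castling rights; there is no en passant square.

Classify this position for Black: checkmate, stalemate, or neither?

Black to move; black king on f8.
In check: yes, from the white rook on h8.
King squares — e7: attacked by Bg5; f7: attacked by Qc7; g7: attacked by Qc7; e8: attacked by Rh8; g8: attacked by Rh8.
Legal moves for Black: none.
In check with no legal moves → checkmate.

checkmate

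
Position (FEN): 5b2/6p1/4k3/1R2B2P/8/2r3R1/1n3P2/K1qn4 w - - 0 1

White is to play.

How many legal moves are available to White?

1

White to move; king on a1.
In check: yes, from the black queen on c1.
Legal moves: Ka2.
Count: 1.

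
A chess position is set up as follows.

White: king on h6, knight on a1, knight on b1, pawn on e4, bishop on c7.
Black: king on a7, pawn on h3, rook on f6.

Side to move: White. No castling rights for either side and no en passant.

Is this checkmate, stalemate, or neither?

neither

White to move; white king on h6.
In check: yes, from the black rook on f6.
Legal moves for White: Kh7, Kg7, Kh5, Kg5.
White is in check but has 4 legal moves → neither.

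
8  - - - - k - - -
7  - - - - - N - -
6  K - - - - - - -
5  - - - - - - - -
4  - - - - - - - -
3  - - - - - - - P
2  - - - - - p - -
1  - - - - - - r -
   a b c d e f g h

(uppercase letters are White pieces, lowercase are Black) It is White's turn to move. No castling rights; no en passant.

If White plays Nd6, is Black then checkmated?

After Nd6: black king on e8; in check: yes, from the white knight on d6.
Black has 4 legal replies: Kf8, Kd8, Ke7, Kd7.
In check but a legal move exists → not checkmate.

no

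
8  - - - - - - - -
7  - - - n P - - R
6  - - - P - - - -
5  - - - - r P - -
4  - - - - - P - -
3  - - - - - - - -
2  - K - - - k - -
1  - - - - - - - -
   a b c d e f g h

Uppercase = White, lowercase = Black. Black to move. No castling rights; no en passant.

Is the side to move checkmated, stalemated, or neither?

Black to move; black king on f2.
In check: no.
Legal moves for Black include: Nf8, Nb8, Nf6, Nb6, Nc5, Rxe7, Re6, Rxf5, Rd5, Rc5, Rb5+, Ra5, Re4, Re3, Re2+, Re1, Kg3, Kf3, ... (list truncated; more exist).
Black has legal moves and is not in check → neither.

neither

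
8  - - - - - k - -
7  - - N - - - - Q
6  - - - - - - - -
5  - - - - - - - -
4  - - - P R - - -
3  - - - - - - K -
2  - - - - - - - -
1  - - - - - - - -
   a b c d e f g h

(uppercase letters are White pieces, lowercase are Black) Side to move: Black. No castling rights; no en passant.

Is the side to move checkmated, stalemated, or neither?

stalemate

Black to move; black king on f8.
In check: no.
King squares — e7: attacked by Re4; f7: attacked by Qh7; g7: attacked by Qh7; e8: attacked by Re4; g8: attacked by Qh7.
Legal moves for Black: none.
Not in check and no legal moves → stalemate.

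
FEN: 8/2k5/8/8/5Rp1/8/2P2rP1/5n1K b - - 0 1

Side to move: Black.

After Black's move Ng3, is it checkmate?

After Ng3: white king on h1; in check: yes, from the black knight on g3.
White has 2 legal replies: Kh2, Kg1.
In check but a legal move exists → not checkmate.

no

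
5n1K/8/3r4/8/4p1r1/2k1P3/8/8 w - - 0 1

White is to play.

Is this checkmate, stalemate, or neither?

stalemate

White to move; white king on h8.
In check: no.
King squares — g7: attacked by Rg4; h7: attacked by Nf8; g8: attacked by Rg4.
Legal moves for White: none.
Not in check and no legal moves → stalemate.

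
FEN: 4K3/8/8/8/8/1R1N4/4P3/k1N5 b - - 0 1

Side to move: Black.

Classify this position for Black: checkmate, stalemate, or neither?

stalemate

Black to move; black king on a1.
In check: no.
King squares — b1: attacked by Rb3; a2: attacked by Nc1; b2: attacked by Rb3.
Legal moves for Black: none.
Not in check and no legal moves → stalemate.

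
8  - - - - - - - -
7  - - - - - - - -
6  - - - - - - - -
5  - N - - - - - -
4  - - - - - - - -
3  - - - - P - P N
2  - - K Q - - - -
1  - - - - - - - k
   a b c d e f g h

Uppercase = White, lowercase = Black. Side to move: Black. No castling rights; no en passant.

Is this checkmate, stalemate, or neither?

stalemate

Black to move; black king on h1.
In check: no.
King squares — g1: attacked by Nh3; g2: attacked by Qd2; h2: attacked by Qd2.
Legal moves for Black: none.
Not in check and no legal moves → stalemate.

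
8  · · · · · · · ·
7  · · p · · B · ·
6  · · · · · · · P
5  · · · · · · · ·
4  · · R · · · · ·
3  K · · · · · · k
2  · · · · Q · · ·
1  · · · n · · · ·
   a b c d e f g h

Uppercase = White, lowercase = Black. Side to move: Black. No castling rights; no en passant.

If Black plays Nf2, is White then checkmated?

After Nf2: white king on a3; in check: no.
White is not in check, so this cannot be checkmate.

no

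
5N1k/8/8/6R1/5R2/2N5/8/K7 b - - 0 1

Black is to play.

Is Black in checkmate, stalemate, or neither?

Black to move; black king on h8.
In check: no.
King squares — g7: attacked by Rg5; h7: attacked by Nf8; g8: attacked by Rg5.
Legal moves for Black: none.
Not in check and no legal moves → stalemate.

stalemate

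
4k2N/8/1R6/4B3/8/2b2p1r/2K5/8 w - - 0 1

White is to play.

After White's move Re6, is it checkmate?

no

After Re6: black king on e8; in check: yes, from the white rook on e6.
Black has 3 legal replies: Kf8, Kd8, Kd7.
In check but a legal move exists → not checkmate.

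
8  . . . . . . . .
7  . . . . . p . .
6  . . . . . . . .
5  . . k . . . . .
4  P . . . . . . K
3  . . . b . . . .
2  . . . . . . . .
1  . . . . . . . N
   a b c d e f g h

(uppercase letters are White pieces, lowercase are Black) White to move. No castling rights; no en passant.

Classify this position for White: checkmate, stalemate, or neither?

neither

White to move; white king on h4.
In check: no.
Legal moves for White: Kh5, Kg5, Kg4, Kh3, Kg3, Ng3, Nf2, a5.
White has 8 legal moves and is not in check → neither.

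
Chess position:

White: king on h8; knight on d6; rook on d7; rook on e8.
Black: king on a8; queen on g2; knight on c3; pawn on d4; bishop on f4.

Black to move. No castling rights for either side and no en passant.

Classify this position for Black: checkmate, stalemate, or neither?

checkmate

Black to move; black king on a8.
In check: yes, from the white rook on e8.
King squares — a7: attacked by Rd7; b7: attacked by Nd6; b8: attacked by Re8.
Legal moves for Black: none.
In check with no legal moves → checkmate.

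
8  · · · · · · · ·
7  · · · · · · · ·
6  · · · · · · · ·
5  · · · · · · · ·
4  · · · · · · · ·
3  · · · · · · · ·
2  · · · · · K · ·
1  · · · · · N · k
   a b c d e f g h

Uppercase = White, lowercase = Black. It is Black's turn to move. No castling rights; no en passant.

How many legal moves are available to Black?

Black to move; king on h1.
In check: no.
Legal moves: none.
Count: 0.

0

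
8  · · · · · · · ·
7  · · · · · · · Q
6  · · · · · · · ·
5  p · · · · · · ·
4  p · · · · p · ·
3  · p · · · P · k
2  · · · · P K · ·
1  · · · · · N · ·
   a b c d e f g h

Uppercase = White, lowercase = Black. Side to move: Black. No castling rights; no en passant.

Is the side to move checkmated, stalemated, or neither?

Black to move; black king on h3.
In check: yes, from the white queen on h7.
King squares — g2: attacked by Kf2; h2: attacked by Nf1; g3: attacked by Nf1; g4: attacked by Pf3; h4: attacked by Qh7.
Legal moves for Black: none.
In check with no legal moves → checkmate.

checkmate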